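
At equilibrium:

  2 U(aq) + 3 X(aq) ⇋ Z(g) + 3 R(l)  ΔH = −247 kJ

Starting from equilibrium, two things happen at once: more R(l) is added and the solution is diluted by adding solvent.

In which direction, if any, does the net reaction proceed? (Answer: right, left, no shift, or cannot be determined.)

R is a pure liquid; its activity is 1 regardless of amount, so Q is unaffected — no shift from this change.
Dilution lowers every aqueous concentration by the same factor. Δn_aq = 0 − 5 = -5, so the system shifts toward the side with more dissolved moles — to the left.
Only the nonzero effect(s) matter; the net shift is to the left.

left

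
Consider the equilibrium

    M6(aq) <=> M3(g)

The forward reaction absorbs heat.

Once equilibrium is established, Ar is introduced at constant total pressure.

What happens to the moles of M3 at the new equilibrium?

increases

Adding inert gas at constant total pressure expands the volume and lowers every reacting partial pressure. With Δn_gas = 1 − 0 = +1, Q moves away from K toward the side with fewer gas moles, so the system shifts toward the side with more gas moles — to the right.
The net shift is to the right. M3 is a product, so its amount increases.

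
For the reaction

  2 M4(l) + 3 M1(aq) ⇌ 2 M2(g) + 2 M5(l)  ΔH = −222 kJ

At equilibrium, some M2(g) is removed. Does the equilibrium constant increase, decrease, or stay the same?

The equilibrium constant depends only on temperature. This perturbation may move the position of equilibrium, but since T is unchanged, K itself is unchanged.

unchanged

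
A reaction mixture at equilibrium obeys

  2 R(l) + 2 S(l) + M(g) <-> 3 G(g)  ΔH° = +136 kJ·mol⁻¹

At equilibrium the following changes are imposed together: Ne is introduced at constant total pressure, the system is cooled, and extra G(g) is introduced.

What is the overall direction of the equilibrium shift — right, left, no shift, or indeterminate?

cannot be determined

Adding inert gas at constant total pressure expands the volume and lowers every reacting partial pressure. With Δn_gas = 3 − 1 = +2, Q moves away from K toward the side with fewer gas moles, so the system shifts toward the side with more gas moles — to the right.
The forward reaction is endothermic. Lowering T favours the exothermic direction — shift to the left.
Adding G (g), a product, drives the reaction to the left.
The individual effects push in opposite directions; without quantitative information the net direction cannot be determined.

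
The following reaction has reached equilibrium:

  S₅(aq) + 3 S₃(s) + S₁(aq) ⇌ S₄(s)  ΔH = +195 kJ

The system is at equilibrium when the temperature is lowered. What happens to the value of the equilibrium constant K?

K depends on temperature via the van 't Hoff relation. The forward reaction is endothermic, so lowering T decreases K.

decreases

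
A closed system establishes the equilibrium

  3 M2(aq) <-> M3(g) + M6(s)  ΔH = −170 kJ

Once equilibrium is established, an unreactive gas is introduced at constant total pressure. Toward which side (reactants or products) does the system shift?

Adding inert gas at constant total pressure expands the volume and lowers every reacting partial pressure. With Δn_gas = 1 − 0 = +1, Q moves away from K toward the side with fewer gas moles, so the system shifts toward the side with more gas moles — to the right.

right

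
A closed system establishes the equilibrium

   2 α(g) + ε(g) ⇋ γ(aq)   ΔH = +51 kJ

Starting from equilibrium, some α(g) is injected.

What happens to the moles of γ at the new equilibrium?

increases

Adding α (g), a reactant, drives the reaction to the right.
The net shift is to the right. γ is a product, so its amount increases.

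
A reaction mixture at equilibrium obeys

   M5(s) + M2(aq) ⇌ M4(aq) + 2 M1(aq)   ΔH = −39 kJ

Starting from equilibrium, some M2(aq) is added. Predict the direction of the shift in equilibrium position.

right

Adding M2 (aq), a reactant, drives the reaction to the right.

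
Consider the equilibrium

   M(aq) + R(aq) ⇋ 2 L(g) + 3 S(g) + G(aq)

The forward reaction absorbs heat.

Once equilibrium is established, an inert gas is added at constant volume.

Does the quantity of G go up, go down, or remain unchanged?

unchanged

At constant volume, adding an inert gas leaves every reacting species' partial pressure unchanged, so Q is unchanged — no shift from this change.
No net shift occurs, so the amount of G is unchanged.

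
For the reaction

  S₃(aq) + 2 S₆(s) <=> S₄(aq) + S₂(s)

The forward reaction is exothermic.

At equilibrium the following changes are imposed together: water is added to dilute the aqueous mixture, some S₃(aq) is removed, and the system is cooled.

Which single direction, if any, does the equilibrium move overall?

cannot be determined

Dilution scales every aqueous concentration by the same factor. Δn_aq = 1 − 1 = 0, so Q is unchanged — no shift.
Removing S₃ (aq), a reactant, drives the reaction to the left.
The forward reaction is exothermic. Lowering T favours the exothermic direction — shift to the right.
The individual effects push in opposite directions; without quantitative information the net direction cannot be determined.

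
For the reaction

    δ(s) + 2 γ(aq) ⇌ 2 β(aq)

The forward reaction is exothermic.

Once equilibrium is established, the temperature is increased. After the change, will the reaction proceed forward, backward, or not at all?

The forward reaction is exothermic. Raising T favours the endothermic direction — shift to the left.

left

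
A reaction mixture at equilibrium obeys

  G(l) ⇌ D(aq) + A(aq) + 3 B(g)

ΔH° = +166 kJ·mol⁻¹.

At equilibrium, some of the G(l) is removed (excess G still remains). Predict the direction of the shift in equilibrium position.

no shift

G is a pure liquid; its activity is 1 regardless of amount, so Q is unaffected — no shift from this change.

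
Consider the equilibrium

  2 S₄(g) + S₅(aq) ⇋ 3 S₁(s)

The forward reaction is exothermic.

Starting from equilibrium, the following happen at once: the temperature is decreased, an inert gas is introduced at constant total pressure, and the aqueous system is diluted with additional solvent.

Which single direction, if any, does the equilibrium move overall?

cannot be determined

The forward reaction is exothermic. Lowering T favours the exothermic direction — shift to the right.
Adding inert gas at constant total pressure expands the volume and lowers every reacting partial pressure. With Δn_gas = 0 − 2 = -2, Q moves away from K toward the side with fewer gas moles, so the system shifts toward the side with more gas moles — to the left.
Dilution lowers every aqueous concentration by the same factor. Δn_aq = 0 − 1 = -1, so the system shifts toward the side with more dissolved moles — to the left.
The individual effects push in opposite directions; without quantitative information the net direction cannot be determined.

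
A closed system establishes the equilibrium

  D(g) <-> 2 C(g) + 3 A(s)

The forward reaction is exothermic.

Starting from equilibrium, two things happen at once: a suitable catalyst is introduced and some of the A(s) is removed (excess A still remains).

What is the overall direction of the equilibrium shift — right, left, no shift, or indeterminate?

A catalyst speeds both forward and reverse rates equally; it changes neither Q nor K — no shift from this change.
A is a pure solid; its activity is 1 regardless of amount, so Q is unaffected — no shift from this change.
None of the changes alters Q relative to K, so there is no net shift.

no shift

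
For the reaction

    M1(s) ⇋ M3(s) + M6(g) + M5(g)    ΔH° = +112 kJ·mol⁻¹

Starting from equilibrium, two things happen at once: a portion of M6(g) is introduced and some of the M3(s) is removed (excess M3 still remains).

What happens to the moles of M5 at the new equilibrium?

Adding M6 (g), a product, drives the reaction to the left.
M3 is a pure solid; its activity is 1 regardless of amount, so Q is unaffected — no shift from this change.
The net shift is to the left. M5 is a product, so its amount decreases.

decreases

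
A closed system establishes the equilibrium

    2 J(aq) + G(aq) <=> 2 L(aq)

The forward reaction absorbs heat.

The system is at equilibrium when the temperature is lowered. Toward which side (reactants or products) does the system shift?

left

The forward reaction is endothermic. Lowering T favours the exothermic direction — shift to the left.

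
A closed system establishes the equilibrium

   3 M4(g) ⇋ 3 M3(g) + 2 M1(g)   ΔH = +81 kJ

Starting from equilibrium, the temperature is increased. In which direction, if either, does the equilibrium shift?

The forward reaction is endothermic. Raising T favours the endothermic direction — shift to the right.

right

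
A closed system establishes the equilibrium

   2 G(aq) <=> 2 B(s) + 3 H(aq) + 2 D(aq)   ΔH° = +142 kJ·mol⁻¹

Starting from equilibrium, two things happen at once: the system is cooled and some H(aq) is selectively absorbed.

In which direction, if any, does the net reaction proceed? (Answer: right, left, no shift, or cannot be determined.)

cannot be determined

The forward reaction is endothermic. Lowering T favours the exothermic direction — shift to the left.
Removing H (aq), a product, drives the reaction to the right.
The individual effects push in opposite directions; without quantitative information the net direction cannot be determined.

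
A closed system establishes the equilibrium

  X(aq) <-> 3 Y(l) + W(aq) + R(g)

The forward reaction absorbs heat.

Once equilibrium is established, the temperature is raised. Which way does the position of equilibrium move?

right

The forward reaction is endothermic. Raising T favours the endothermic direction — shift to the right.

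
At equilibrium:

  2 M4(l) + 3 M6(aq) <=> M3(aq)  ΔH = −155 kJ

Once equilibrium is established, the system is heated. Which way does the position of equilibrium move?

The forward reaction is exothermic. Raising T favours the endothermic direction — shift to the left.

left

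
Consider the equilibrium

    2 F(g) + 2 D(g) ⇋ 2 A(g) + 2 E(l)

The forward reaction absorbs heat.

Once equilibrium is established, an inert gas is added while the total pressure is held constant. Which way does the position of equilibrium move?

Adding inert gas at constant total pressure expands the volume and lowers every reacting partial pressure. With Δn_gas = 2 − 4 = -2, Q moves away from K toward the side with fewer gas moles, so the system shifts toward the side with more gas moles — to the left.

left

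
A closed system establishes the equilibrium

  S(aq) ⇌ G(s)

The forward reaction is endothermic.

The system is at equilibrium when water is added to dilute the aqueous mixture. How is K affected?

unchanged

The equilibrium constant depends only on temperature. This perturbation may move the position of equilibrium, but since T is unchanged, K itself is unchanged.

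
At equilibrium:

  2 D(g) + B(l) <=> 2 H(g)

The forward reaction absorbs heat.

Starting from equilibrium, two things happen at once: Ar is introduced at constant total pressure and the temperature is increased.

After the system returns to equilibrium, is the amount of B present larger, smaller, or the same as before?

decreases

Adding inert gas at constant total pressure expands the volume, scaling every reacting partial pressure by the same factor. Δn_gas = 2 − 2 = 0, so Q is unchanged — no shift.
The forward reaction is endothermic. Raising T favours the endothermic direction — shift to the right.
The net shift is to the right. B is a reactant, so its amount decreases.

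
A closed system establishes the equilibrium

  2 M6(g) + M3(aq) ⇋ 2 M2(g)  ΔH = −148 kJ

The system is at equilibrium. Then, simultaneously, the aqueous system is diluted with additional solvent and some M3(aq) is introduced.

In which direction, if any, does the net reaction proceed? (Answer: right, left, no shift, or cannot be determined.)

cannot be determined

Dilution lowers every aqueous concentration by the same factor. Δn_aq = 0 − 1 = -1, so the system shifts toward the side with more dissolved moles — to the left.
Adding M3 (aq), a reactant, drives the reaction to the right.
The individual effects push in opposite directions; without quantitative information the net direction cannot be determined.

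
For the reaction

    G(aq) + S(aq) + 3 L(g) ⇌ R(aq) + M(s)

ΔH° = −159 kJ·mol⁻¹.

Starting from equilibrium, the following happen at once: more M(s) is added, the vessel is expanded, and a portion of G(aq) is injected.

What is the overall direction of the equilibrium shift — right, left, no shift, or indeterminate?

cannot be determined

M is a pure solid; its activity is 1 regardless of amount, so Q is unaffected — no shift from this change.
Gas moles: reactants 3, products 0 (Δn_gas = -3). Expansion shifts the system toward the side with more moles of gas — to the left.
Adding G (aq), a reactant, drives the reaction to the right.
The individual effects push in opposite directions; without quantitative information the net direction cannot be determined.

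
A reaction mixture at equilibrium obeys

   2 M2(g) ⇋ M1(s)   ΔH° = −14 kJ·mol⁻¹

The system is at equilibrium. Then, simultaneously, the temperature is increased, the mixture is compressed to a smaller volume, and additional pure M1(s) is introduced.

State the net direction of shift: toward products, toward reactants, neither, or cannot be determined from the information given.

The forward reaction is exothermic. Raising T favours the endothermic direction — shift to the left.
Gas moles: reactants 2, products 0 (Δn_gas = -2). Compression shifts the system toward the side with fewer moles of gas — to the right.
M1 is a pure solid; its activity is 1 regardless of amount, so Q is unaffected — no shift from this change.
The individual effects push in opposite directions; without quantitative information the net direction cannot be determined.

cannot be determined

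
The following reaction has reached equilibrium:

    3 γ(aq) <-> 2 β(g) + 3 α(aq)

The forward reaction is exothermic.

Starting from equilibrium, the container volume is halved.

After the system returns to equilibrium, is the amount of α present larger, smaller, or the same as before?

Gas moles: reactants 0, products 2 (Δn_gas = +2). Compression shifts the system toward the side with fewer moles of gas — to the left.
The net shift is to the left. α is a product, so its amount decreases.

decreases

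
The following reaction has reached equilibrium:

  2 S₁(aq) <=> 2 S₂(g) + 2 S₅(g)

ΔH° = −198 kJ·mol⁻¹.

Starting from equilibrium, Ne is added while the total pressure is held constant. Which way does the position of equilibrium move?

right

Adding inert gas at constant total pressure expands the volume and lowers every reacting partial pressure. With Δn_gas = 4 − 0 = +4, Q moves away from K toward the side with fewer gas moles, so the system shifts toward the side with more gas moles — to the right.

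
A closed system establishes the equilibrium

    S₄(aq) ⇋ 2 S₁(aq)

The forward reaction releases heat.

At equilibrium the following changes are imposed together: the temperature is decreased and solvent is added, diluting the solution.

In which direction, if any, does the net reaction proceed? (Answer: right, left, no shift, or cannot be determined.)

The forward reaction is exothermic. Lowering T favours the exothermic direction — shift to the right.
Dilution lowers every aqueous concentration by the same factor. Δn_aq = 2 − 1 = +1, so the system shifts toward the side with more dissolved moles — to the right.
All effects act in the same direction — net shift to the right.

right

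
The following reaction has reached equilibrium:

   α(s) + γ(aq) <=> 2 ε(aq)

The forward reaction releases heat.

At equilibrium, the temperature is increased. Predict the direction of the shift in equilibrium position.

The forward reaction is exothermic. Raising T favours the endothermic direction — shift to the left.

left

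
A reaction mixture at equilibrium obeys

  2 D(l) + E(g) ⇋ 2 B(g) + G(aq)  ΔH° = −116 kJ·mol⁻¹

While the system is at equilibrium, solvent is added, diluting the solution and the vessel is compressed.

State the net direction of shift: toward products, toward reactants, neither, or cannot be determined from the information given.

cannot be determined

Dilution lowers every aqueous concentration by the same factor. Δn_aq = 1 − 0 = +1, so the system shifts toward the side with more dissolved moles — to the right.
Gas moles: reactants 1, products 2 (Δn_gas = +1). Compression shifts the system toward the side with fewer moles of gas — to the left.
The individual effects push in opposite directions; without quantitative information the net direction cannot be determined.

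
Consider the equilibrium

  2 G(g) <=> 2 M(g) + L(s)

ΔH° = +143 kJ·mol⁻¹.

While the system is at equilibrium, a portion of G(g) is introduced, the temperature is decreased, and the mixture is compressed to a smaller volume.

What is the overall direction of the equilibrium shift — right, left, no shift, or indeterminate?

Adding G (g), a reactant, drives the reaction to the right.
The forward reaction is endothermic. Lowering T favours the exothermic direction — shift to the left.
Gas moles: reactants 2, products 2. Δn_gas = 0, so a volume change leaves Q equal to K — no shift from this change.
The individual effects push in opposite directions; without quantitative information the net direction cannot be determined.

cannot be determined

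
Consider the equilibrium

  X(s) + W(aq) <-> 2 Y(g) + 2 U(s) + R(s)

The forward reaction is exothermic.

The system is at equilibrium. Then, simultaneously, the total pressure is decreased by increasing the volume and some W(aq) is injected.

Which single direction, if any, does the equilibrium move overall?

right

Gas moles: reactants 0, products 2 (Δn_gas = +2). Expansion shifts the system toward the side with more moles of gas — to the right.
Adding W (aq), a reactant, drives the reaction to the right.
All effects act in the same direction — net shift to the right.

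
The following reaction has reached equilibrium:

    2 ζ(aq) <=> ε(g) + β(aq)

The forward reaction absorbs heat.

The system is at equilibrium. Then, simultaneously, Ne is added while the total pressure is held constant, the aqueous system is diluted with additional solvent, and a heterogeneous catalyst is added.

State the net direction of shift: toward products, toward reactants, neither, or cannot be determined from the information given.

cannot be determined

Adding inert gas at constant total pressure expands the volume and lowers every reacting partial pressure. With Δn_gas = 1 − 0 = +1, Q moves away from K toward the side with fewer gas moles, so the system shifts toward the side with more gas moles — to the right.
Dilution lowers every aqueous concentration by the same factor. Δn_aq = 1 − 2 = -1, so the system shifts toward the side with more dissolved moles — to the left.
A catalyst speeds both forward and reverse rates equally; it changes neither Q nor K — no shift from this change.
The individual effects push in opposite directions; without quantitative information the net direction cannot be determined.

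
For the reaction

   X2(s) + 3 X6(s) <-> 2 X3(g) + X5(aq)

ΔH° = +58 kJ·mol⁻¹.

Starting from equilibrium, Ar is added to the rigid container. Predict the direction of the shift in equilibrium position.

At constant volume, adding an inert gas leaves every reacting species' partial pressure unchanged, so Q is unchanged — no shift from this change.

no shift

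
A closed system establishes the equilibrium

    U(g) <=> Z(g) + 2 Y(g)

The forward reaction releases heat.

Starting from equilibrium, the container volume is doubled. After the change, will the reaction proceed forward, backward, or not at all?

Gas moles: reactants 1, products 3 (Δn_gas = +2). Expansion shifts the system toward the side with more moles of gas — to the right.

right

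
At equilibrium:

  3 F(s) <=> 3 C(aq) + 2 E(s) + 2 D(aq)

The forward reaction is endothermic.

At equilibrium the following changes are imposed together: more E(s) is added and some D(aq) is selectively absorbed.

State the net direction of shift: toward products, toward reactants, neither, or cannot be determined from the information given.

E is a pure solid; its activity is 1 regardless of amount, so Q is unaffected — no shift from this change.
Removing D (aq), a product, drives the reaction to the right.
Only the nonzero effect(s) matter; the net shift is to the right.

right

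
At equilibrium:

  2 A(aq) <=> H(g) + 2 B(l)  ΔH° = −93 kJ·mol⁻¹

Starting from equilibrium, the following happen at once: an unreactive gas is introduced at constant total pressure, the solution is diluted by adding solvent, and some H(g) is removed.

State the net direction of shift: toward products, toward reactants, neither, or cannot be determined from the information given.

cannot be determined

Adding inert gas at constant total pressure expands the volume and lowers every reacting partial pressure. With Δn_gas = 1 − 0 = +1, Q moves away from K toward the side with fewer gas moles, so the system shifts toward the side with more gas moles — to the right.
Dilution lowers every aqueous concentration by the same factor. Δn_aq = 0 − 2 = -2, so the system shifts toward the side with more dissolved moles — to the left.
Removing H (g), a product, drives the reaction to the right.
The individual effects push in opposite directions; without quantitative information the net direction cannot be determined.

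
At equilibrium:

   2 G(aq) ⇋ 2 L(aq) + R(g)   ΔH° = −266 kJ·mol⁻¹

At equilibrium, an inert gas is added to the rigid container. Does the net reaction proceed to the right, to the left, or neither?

no shift

At constant volume, adding an inert gas leaves every reacting species' partial pressure unchanged, so Q is unchanged — no shift from this change.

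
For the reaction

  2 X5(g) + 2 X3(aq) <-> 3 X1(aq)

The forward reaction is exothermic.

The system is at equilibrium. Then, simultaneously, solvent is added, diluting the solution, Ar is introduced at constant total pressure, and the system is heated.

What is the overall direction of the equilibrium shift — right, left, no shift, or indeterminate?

Dilution lowers every aqueous concentration by the same factor. Δn_aq = 3 − 2 = +1, so the system shifts toward the side with more dissolved moles — to the right.
Adding inert gas at constant total pressure expands the volume and lowers every reacting partial pressure. With Δn_gas = 0 − 2 = -2, Q moves away from K toward the side with fewer gas moles, so the system shifts toward the side with more gas moles — to the left.
The forward reaction is exothermic. Raising T favours the endothermic direction — shift to the left.
The individual effects push in opposite directions; without quantitative information the net direction cannot be determined.

cannot be determined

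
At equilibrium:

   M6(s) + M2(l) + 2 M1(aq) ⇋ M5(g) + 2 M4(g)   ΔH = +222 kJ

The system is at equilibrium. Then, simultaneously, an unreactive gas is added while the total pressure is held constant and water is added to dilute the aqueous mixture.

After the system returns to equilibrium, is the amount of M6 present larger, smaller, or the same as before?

cannot be determined

Adding inert gas at constant total pressure expands the volume and lowers every reacting partial pressure. With Δn_gas = 3 − 0 = +3, Q moves away from K toward the side with fewer gas moles, so the system shifts toward the side with more gas moles — to the right.
Dilution lowers every aqueous concentration by the same factor. Δn_aq = 0 − 2 = -2, so the system shifts toward the side with more dissolved moles — to the left.
The two effects oppose each other, so the net shift — and hence the change in M6 — cannot be determined from the given information.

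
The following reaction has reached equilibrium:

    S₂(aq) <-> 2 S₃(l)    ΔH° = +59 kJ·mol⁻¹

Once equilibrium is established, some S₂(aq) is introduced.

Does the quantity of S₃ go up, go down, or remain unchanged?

increases

Adding S₂ (aq), a reactant, drives the reaction to the right.
The net shift is to the right. S₃ is a product, so its amount increases.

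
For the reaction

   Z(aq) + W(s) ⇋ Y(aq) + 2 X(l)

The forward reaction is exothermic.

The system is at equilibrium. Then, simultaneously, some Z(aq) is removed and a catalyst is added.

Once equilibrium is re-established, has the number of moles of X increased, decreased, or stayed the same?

Removing Z (aq), a reactant, drives the reaction to the left.
A catalyst speeds both forward and reverse rates equally; it changes neither Q nor K — no shift from this change.
The net shift is to the left. X is a product, so its amount decreases.

decreases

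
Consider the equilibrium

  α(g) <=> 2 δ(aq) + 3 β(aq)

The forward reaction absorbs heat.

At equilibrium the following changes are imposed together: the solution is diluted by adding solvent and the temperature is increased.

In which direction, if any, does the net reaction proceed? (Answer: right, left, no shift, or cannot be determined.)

right

Dilution lowers every aqueous concentration by the same factor. Δn_aq = 5 − 0 = +5, so the system shifts toward the side with more dissolved moles — to the right.
The forward reaction is endothermic. Raising T favours the endothermic direction — shift to the right.
All effects act in the same direction — net shift to the right.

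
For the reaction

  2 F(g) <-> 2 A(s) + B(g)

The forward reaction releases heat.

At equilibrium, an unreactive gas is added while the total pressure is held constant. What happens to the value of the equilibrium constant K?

The equilibrium constant depends only on temperature. This perturbation may move the position of equilibrium, but since T is unchanged, K itself is unchanged.

unchanged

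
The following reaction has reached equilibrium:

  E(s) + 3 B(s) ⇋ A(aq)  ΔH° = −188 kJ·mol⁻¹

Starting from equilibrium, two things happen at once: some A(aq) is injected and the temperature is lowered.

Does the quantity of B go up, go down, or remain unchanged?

Adding A (aq), a product, drives the reaction to the left.
The forward reaction is exothermic. Lowering T favours the exothermic direction — shift to the right.
The two effects oppose each other, so the net shift — and hence the change in B — cannot be determined from the given information.

cannot be determined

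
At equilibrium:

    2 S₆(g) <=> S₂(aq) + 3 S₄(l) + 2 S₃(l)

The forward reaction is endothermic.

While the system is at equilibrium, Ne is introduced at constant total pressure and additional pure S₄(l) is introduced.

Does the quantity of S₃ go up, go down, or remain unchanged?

Adding inert gas at constant total pressure expands the volume and lowers every reacting partial pressure. With Δn_gas = 0 − 2 = -2, Q moves away from K toward the side with fewer gas moles, so the system shifts toward the side with more gas moles — to the left.
S₄ is a pure liquid; its activity is 1 regardless of amount, so Q is unaffected — no shift from this change.
The net shift is to the left. S₃ is a product, so its amount decreases.

decreases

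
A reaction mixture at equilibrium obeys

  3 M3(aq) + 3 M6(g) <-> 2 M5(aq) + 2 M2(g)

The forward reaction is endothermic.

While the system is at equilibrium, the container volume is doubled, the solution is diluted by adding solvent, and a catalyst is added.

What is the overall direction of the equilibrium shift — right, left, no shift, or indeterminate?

left

Gas moles: reactants 3, products 2 (Δn_gas = -1). Expansion shifts the system toward the side with more moles of gas — to the left.
Dilution lowers every aqueous concentration by the same factor. Δn_aq = 2 − 3 = -1, so the system shifts toward the side with more dissolved moles — to the left.
A catalyst speeds both forward and reverse rates equally; it changes neither Q nor K — no shift from this change.
Only the nonzero effect(s) matter; the net shift is to the left.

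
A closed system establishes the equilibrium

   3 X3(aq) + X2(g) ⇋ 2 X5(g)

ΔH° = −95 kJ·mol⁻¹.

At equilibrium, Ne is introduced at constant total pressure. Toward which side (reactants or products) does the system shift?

right

Adding inert gas at constant total pressure expands the volume and lowers every reacting partial pressure. With Δn_gas = 2 − 1 = +1, Q moves away from K toward the side with fewer gas moles, so the system shifts toward the side with more gas moles — to the right.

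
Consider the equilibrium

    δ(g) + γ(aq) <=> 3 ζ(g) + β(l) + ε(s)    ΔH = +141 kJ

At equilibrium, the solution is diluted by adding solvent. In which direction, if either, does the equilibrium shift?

left

Dilution lowers every aqueous concentration by the same factor. Δn_aq = 0 − 1 = -1, so the system shifts toward the side with more dissolved moles — to the left.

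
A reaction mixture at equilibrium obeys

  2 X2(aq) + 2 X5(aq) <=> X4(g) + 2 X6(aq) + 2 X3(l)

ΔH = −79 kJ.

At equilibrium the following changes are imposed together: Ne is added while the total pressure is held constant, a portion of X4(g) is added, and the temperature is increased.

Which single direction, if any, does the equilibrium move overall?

cannot be determined

Adding inert gas at constant total pressure expands the volume and lowers every reacting partial pressure. With Δn_gas = 1 − 0 = +1, Q moves away from K toward the side with fewer gas moles, so the system shifts toward the side with more gas moles — to the right.
Adding X4 (g), a product, drives the reaction to the left.
The forward reaction is exothermic. Raising T favours the endothermic direction — shift to the left.
The individual effects push in opposite directions; without quantitative information the net direction cannot be determined.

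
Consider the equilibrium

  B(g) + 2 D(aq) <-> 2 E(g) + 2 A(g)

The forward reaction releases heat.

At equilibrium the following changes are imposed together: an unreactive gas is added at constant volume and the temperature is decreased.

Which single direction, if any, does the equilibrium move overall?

right

At constant volume, adding an inert gas leaves every reacting species' partial pressure unchanged, so Q is unchanged — no shift from this change.
The forward reaction is exothermic. Lowering T favours the exothermic direction — shift to the right.
Only the nonzero effect(s) matter; the net shift is to the right.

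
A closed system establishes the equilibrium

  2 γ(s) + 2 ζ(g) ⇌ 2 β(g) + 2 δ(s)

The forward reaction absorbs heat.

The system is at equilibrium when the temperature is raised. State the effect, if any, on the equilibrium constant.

increases

K depends on temperature via the van 't Hoff relation. The forward reaction is endothermic, so raising T increases K.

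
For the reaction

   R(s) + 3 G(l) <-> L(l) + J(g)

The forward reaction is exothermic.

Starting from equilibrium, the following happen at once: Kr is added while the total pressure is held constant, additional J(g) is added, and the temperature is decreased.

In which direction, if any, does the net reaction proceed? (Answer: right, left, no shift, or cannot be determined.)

cannot be determined

Adding inert gas at constant total pressure expands the volume and lowers every reacting partial pressure. With Δn_gas = 1 − 0 = +1, Q moves away from K toward the side with fewer gas moles, so the system shifts toward the side with more gas moles — to the right.
Adding J (g), a product, drives the reaction to the left.
The forward reaction is exothermic. Lowering T favours the exothermic direction — shift to the right.
The individual effects push in opposite directions; without quantitative information the net direction cannot be determined.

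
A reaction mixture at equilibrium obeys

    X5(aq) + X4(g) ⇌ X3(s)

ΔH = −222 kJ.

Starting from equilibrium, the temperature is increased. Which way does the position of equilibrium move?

left

The forward reaction is exothermic. Raising T favours the endothermic direction — shift to the left.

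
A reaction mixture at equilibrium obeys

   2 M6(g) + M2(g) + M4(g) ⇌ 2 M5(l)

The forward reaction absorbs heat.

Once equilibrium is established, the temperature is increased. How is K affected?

K depends on temperature via the van 't Hoff relation. The forward reaction is endothermic, so raising T increases K.

increases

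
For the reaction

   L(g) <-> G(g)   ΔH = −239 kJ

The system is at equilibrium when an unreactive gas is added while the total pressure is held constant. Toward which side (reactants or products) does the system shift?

no shift

Adding inert gas at constant total pressure expands the volume, scaling every reacting partial pressure by the same factor. Δn_gas = 1 − 1 = 0, so Q is unchanged — no shift.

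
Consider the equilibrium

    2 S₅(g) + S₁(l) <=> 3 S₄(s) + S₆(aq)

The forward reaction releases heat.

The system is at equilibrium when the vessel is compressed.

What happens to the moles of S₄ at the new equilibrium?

Gas moles: reactants 2, products 0 (Δn_gas = -2). Compression shifts the system toward the side with fewer moles of gas — to the right.
The net shift is to the right. S₄ is a product, so its amount increases.

increases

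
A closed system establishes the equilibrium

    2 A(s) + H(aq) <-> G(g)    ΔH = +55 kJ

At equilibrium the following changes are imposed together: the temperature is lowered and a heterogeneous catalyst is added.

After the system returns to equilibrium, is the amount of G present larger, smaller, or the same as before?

decreases

The forward reaction is endothermic. Lowering T favours the exothermic direction — shift to the left.
A catalyst speeds both forward and reverse rates equally; it changes neither Q nor K — no shift from this change.
The net shift is to the left. G is a product, so its amount decreases.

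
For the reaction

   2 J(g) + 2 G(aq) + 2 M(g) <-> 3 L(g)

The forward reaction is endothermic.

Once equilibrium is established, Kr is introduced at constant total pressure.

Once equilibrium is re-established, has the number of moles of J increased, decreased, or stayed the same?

Adding inert gas at constant total pressure expands the volume and lowers every reacting partial pressure. With Δn_gas = 3 − 4 = -1, Q moves away from K toward the side with fewer gas moles, so the system shifts toward the side with more gas moles — to the left.
The net shift is to the left. J is a reactant, so its amount increases.

increases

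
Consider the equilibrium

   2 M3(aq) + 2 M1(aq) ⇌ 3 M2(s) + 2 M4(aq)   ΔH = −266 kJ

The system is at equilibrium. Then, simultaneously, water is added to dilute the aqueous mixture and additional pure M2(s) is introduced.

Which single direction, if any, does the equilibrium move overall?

left

Dilution lowers every aqueous concentration by the same factor. Δn_aq = 2 − 4 = -2, so the system shifts toward the side with more dissolved moles — to the left.
M2 is a pure solid; its activity is 1 regardless of amount, so Q is unaffected — no shift from this change.
Only the nonzero effect(s) matter; the net shift is to the left.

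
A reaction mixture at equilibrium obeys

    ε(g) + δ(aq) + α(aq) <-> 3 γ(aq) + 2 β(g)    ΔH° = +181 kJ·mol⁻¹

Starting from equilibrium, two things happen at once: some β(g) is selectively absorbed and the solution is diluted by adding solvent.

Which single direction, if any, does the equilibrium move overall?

Removing β (g), a product, drives the reaction to the right.
Dilution lowers every aqueous concentration by the same factor. Δn_aq = 3 − 2 = +1, so the system shifts toward the side with more dissolved moles — to the right.
All effects act in the same direction — net shift to the right.

right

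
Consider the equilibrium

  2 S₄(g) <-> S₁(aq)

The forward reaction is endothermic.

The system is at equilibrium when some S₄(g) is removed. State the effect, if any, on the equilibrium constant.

unchanged

The equilibrium constant depends only on temperature. This perturbation may move the position of equilibrium, but since T is unchanged, K itself is unchanged.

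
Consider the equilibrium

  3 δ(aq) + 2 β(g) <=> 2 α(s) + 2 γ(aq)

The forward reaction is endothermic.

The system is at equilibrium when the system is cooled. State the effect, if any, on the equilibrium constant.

K depends on temperature via the van 't Hoff relation. The forward reaction is endothermic, so lowering T decreases K.

decreases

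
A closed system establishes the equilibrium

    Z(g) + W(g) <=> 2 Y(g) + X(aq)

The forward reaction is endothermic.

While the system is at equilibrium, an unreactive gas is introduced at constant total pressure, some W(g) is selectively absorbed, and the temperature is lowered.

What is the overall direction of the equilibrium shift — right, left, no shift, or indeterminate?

left

Adding inert gas at constant total pressure expands the volume, scaling every reacting partial pressure by the same factor. Δn_gas = 2 − 2 = 0, so Q is unchanged — no shift.
Removing W (g), a reactant, drives the reaction to the left.
The forward reaction is endothermic. Lowering T favours the exothermic direction — shift to the left.
Only the nonzero effect(s) matter; the net shift is to the left.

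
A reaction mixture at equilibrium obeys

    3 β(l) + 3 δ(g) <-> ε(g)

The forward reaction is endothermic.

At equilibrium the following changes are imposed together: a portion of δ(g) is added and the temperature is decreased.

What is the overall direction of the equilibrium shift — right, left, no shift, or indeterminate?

cannot be determined

Adding δ (g), a reactant, drives the reaction to the right.
The forward reaction is endothermic. Lowering T favours the exothermic direction — shift to the left.
The individual effects push in opposite directions; without quantitative information the net direction cannot be determined.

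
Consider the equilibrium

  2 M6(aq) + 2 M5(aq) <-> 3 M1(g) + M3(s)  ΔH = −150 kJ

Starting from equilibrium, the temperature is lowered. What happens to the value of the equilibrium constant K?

increases

K depends on temperature via the van 't Hoff relation. The forward reaction is exothermic, so lowering T increases K.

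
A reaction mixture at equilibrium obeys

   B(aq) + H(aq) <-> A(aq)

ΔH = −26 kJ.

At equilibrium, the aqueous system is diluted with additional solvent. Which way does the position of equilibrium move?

left

Dilution lowers every aqueous concentration by the same factor. Δn_aq = 1 − 2 = -1, so the system shifts toward the side with more dissolved moles — to the left.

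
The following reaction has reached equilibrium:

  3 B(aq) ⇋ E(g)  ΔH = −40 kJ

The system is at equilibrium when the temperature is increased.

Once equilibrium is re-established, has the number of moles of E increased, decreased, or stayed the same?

decreases

The forward reaction is exothermic. Raising T favours the endothermic direction — shift to the left.
The net shift is to the left. E is a product, so its amount decreases.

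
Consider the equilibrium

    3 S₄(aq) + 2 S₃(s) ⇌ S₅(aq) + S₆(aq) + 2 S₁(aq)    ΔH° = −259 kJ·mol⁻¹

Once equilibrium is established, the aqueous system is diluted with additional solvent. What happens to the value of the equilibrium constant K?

unchanged

The equilibrium constant depends only on temperature. This perturbation may move the position of equilibrium, but since T is unchanged, K itself is unchanged.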